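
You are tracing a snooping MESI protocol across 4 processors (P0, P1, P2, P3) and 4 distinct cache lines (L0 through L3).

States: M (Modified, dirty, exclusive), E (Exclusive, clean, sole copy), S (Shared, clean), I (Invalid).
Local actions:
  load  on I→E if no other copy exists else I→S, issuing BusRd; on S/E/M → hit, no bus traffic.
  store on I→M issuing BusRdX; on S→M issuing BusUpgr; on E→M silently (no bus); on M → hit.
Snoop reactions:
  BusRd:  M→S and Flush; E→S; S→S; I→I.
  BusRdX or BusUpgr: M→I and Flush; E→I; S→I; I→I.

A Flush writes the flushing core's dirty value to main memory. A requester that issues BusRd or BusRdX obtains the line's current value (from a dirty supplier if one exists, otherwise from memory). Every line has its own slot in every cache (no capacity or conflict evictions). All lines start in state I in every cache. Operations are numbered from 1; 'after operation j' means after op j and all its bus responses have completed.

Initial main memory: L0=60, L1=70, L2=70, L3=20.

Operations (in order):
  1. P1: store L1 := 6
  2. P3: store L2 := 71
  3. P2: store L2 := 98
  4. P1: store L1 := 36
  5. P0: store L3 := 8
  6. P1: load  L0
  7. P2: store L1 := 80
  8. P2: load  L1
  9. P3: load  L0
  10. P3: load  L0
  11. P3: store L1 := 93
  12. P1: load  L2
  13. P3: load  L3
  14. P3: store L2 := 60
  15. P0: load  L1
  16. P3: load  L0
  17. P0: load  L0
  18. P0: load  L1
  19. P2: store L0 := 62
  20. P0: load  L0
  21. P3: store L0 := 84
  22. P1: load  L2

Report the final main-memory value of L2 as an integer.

step 1: P1: store L1 := 6  ⟶  IMII  (L1)  txn=BusRdX  M[L1]=70
step 2: P3: store L2 := 71  ⟶  IIIM  (L2)  txn=BusRdX  M[L2]=70
step 3: P2: store L2 := 98  ⟶  IIMI  (L2)  txn=BusRdX+Flush  M[L2]=71
step 4: P1: store L1 := 36  ⟶  IMII  (L1)  txn=∅  M[L1]=70
step 5: P0: store L3 := 8  ⟶  MIII  (L3)  txn=BusRdX  M[L3]=20
step 6: P1: load  L0  ⟶  IEII  (L0)  txn=BusRd  M[L0]=60
step 7: P2: store L1 := 80  ⟶  IIMI  (L1)  txn=BusRdX+Flush  M[L1]=36
step 8: P2: load  L1  ⟶  IIMI  (L1)  txn=∅  M[L1]=36
step 9: P3: load  L0  ⟶  ISIS  (L0)  txn=BusRd  M[L0]=60
step 10: P3: load  L0  ⟶  ISIS  (L0)  txn=∅  M[L0]=60
step 11: P3: store L1 := 93  ⟶  IIIM  (L1)  txn=BusRdX+Flush  M[L1]=80
step 12: P1: load  L2  ⟶  ISSI  (L2)  txn=BusRd+Flush  M[L2]=98
step 13: P3: load  L3  ⟶  SIIS  (L3)  txn=BusRd+Flush  M[L3]=8
step 14: P3: store L2 := 60  ⟶  IIIM  (L2)  txn=BusRdX  M[L2]=98
step 15: P0: load  L1  ⟶  SIIS  (L1)  txn=BusRd+Flush  M[L1]=93
step 16: P3: load  L0  ⟶  ISIS  (L0)  txn=∅  M[L0]=60
step 17: P0: load  L0  ⟶  SSIS  (L0)  txn=BusRd  M[L0]=60
step 18: P0: load  L1  ⟶  SIIS  (L1)  txn=∅  M[L1]=93
step 19: P2: store L0 := 62  ⟶  IIMI  (L0)  txn=BusRdX  M[L0]=60
step 20: P0: load  L0  ⟶  SISI  (L0)  txn=BusRd+Flush  M[L0]=62
step 21: P3: store L0 := 84  ⟶  IIIM  (L0)  txn=BusRdX  M[L0]=62
step 22: P1: load  L2  ⟶  ISIS  (L2)  txn=BusRd+Flush  M[L2]=60

memory[L2] = 60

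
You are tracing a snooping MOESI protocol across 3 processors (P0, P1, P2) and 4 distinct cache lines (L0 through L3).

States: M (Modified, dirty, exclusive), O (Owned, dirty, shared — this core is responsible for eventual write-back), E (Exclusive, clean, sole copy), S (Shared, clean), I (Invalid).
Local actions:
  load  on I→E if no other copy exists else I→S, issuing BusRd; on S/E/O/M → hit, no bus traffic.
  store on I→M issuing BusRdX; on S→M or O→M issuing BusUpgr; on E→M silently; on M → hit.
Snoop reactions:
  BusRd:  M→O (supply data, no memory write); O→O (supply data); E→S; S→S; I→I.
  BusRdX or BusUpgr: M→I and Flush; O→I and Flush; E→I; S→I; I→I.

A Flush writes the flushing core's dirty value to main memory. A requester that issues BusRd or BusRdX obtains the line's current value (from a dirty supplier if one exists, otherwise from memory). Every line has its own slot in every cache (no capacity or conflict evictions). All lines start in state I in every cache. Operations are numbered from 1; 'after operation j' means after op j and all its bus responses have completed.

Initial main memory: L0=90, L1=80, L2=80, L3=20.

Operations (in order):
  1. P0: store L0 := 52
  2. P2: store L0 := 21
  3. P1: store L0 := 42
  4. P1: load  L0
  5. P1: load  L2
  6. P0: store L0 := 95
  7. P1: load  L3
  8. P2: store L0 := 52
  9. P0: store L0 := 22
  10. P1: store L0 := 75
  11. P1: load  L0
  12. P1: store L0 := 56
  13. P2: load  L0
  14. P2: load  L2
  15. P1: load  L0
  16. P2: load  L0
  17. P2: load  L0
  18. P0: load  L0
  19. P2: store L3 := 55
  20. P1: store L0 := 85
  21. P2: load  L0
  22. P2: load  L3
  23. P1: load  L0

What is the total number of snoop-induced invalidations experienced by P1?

invalidations = 2

[1] P0: store L0 := 52 | P0:M(52), P1:I, P2:I | bus: BusRdX
[2] P2: store L0 := 21 | P0:I, P1:I, P2:M(21) | bus: BusRdX,Flush
[3] P1: store L0 := 42 | P0:I, P1:M(42), P2:I | bus: BusRdX,Flush
[4] P1: load  L0 | P0:I, P1:M(42), P2:I | bus: none
[5] P1: load  L2 | P0:I, P1:E(80), P2:I | bus: BusRd
[6] P0: store L0 := 95 | P0:M(95), P1:I, P2:I | bus: BusRdX,Flush
[7] P1: load  L3 | P0:I, P1:E(20), P2:I | bus: BusRd
[8] P2: store L0 := 52 | P0:I, P1:I, P2:M(52) | bus: BusRdX,Flush
[9] P0: store L0 := 22 | P0:M(22), P1:I, P2:I | bus: BusRdX,Flush
[10] P1: store L0 := 75 | P0:I, P1:M(75), P2:I | bus: BusRdX,Flush
[11] P1: load  L0 | P0:I, P1:M(75), P2:I | bus: none
[12] P1: store L0 := 56 | P0:I, P1:M(56), P2:I | bus: none
[13] P2: load  L0 | P0:I, P1:O(56), P2:S(56) | bus: BusRd
[14] P2: load  L2 | P0:I, P1:S(80), P2:S(80) | bus: BusRd
[15] P1: load  L0 | P0:I, P1:O(56), P2:S(56) | bus: none
[16] P2: load  L0 | P0:I, P1:O(56), P2:S(56) | bus: none
[17] P2: load  L0 | P0:I, P1:O(56), P2:S(56) | bus: none
[18] P0: load  L0 | P0:S(56), P1:O(56), P2:S(56) | bus: BusRd
[19] P2: store L3 := 55 | P0:I, P1:I, P2:M(55) | bus: BusRdX
[20] P1: store L0 := 85 | P0:I, P1:M(85), P2:I | bus: BusUpgr
[21] P2: load  L0 | P0:I, P1:O(85), P2:S(85) | bus: BusRd
[22] P2: load  L3 | P0:I, P1:I, P2:M(55) | bus: none
[23] P1: load  L0 | P0:I, P1:O(85), P2:S(85) | bus: none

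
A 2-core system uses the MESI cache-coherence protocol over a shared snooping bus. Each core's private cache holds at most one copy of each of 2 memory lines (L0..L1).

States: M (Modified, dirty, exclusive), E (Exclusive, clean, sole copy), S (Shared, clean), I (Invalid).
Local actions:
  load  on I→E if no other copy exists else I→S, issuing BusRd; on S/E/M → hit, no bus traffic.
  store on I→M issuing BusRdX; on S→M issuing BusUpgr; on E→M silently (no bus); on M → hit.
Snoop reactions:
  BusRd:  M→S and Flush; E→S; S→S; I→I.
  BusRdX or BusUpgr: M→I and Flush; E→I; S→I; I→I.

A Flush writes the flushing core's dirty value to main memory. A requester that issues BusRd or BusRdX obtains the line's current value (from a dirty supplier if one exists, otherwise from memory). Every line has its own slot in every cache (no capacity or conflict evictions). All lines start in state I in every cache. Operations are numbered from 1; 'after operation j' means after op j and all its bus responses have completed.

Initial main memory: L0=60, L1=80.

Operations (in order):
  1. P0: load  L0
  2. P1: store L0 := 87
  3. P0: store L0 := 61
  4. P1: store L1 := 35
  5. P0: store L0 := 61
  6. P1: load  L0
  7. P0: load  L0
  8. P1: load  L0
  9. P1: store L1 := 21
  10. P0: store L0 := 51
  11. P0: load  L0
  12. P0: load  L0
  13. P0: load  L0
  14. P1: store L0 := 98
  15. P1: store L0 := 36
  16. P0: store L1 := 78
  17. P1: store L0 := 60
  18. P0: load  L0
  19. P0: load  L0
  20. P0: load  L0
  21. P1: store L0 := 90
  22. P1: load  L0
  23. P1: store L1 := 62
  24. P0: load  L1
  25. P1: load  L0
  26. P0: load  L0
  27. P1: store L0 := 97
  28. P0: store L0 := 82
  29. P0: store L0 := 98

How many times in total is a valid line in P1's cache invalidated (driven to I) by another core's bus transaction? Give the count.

  op1 P0: load  L0 → E/I on L0; bus BusRd; mem=60
  op2 P1: store L0 := 87 → I/M on L0; bus BusRdX; mem=60
  op3 P0: store L0 := 61 → M/I on L0; bus BusRdX Flush; mem=87
  op4 P1: store L1 := 35 → I/M on L1; bus BusRdX; mem=80
  op5 P0: store L0 := 61 → M/I on L0; bus (none); mem=87
  op6 P1: load  L0 → S/S on L0; bus BusRd Flush; mem=61
  op7 P0: load  L0 → S/S on L0; bus (none); mem=61
  op8 P1: load  L0 → S/S on L0; bus (none); mem=61
  op9 P1: store L1 := 21 → I/M on L1; bus (none); mem=80
  op10 P0: store L0 := 51 → M/I on L0; bus BusUpgr; mem=61
  op11 P0: load  L0 → M/I on L0; bus (none); mem=61
  op12 P0: load  L0 → M/I on L0; bus (none); mem=61
  op13 P0: load  L0 → M/I on L0; bus (none); mem=61
  op14 P1: store L0 := 98 → I/M on L0; bus BusRdX Flush; mem=51
  op15 P1: store L0 := 36 → I/M on L0; bus (none); mem=51
  op16 P0: store L1 := 78 → M/I on L1; bus BusRdX Flush; mem=21
  op17 P1: store L0 := 60 → I/M on L0; bus (none); mem=51
  op18 P0: load  L0 → S/S on L0; bus BusRd Flush; mem=60
  op19 P0: load  L0 → S/S on L0; bus (none); mem=60
  op20 P0: load  L0 → S/S on L0; bus (none); mem=60
  op21 P1: store L0 := 90 → I/M on L0; bus BusUpgr; mem=60
  op22 P1: load  L0 → I/M on L0; bus (none); mem=60
  op23 P1: store L1 := 62 → I/M on L1; bus BusRdX Flush; mem=78
  op24 P0: load  L1 → S/S on L1; bus BusRd Flush; mem=62
  op25 P1: load  L0 → I/M on L0; bus (none); mem=60
  op26 P0: load  L0 → S/S on L0; bus BusRd Flush; mem=90
  op27 P1: store L0 := 97 → I/M on L0; bus BusUpgr; mem=90
  op28 P0: store L0 := 82 → M/I on L0; bus BusRdX Flush; mem=97
  op29 P0: store L0 := 98 → M/I on L0; bus (none); mem=97

invalidations = 4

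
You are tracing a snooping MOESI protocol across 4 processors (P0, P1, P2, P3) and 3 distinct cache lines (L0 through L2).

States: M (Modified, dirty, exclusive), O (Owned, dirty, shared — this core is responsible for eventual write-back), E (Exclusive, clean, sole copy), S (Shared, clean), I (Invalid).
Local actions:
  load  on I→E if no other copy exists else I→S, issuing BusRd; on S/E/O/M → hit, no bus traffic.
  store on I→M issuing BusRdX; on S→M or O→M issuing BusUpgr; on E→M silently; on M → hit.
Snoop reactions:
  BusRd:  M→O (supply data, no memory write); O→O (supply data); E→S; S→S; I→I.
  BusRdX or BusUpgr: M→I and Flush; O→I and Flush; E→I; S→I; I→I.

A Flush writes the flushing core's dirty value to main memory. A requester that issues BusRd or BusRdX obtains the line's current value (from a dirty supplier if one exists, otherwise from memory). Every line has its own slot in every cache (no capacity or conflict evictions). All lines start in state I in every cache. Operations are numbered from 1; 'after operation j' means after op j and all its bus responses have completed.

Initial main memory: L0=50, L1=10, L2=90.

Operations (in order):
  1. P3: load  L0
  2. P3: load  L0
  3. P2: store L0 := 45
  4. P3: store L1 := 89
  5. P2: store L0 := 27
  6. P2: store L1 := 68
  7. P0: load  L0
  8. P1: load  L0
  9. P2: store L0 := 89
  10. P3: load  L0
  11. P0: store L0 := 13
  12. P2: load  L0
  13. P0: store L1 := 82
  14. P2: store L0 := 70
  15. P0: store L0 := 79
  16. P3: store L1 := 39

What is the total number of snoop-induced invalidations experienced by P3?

invalidations = 3

step 1: P3: load  L0  ⟶  IIIE  (L0)  txn=BusRd  M[L0]=50
step 2: P3: load  L0  ⟶  IIIE  (L0)  txn=∅  M[L0]=50
step 3: P2: store L0 := 45  ⟶  IIMI  (L0)  txn=BusRdX  M[L0]=50
step 4: P3: store L1 := 89  ⟶  IIIM  (L1)  txn=BusRdX  M[L1]=10
step 5: P2: store L0 := 27  ⟶  IIMI  (L0)  txn=∅  M[L0]=50
step 6: P2: store L1 := 68  ⟶  IIMI  (L1)  txn=BusRdX+Flush  M[L1]=89
step 7: P0: load  L0  ⟶  SIOI  (L0)  txn=BusRd  M[L0]=50
step 8: P1: load  L0  ⟶  SSOI  (L0)  txn=BusRd  M[L0]=50
step 9: P2: store L0 := 89  ⟶  IIMI  (L0)  txn=BusUpgr  M[L0]=50
step 10: P3: load  L0  ⟶  IIOS  (L0)  txn=BusRd  M[L0]=50
step 11: P0: store L0 := 13  ⟶  MIII  (L0)  txn=BusRdX+Flush  M[L0]=89
step 12: P2: load  L0  ⟶  OISI  (L0)  txn=BusRd  M[L0]=89
step 13: P0: store L1 := 82  ⟶  MIII  (L1)  txn=BusRdX+Flush  M[L1]=68
step 14: P2: store L0 := 70  ⟶  IIMI  (L0)  txn=BusUpgr+Flush  M[L0]=13
step 15: P0: store L0 := 79  ⟶  MIII  (L0)  txn=BusRdX+Flush  M[L0]=70
step 16: P3: store L1 := 39  ⟶  IIIM  (L1)  txn=BusRdX+Flush  M[L1]=82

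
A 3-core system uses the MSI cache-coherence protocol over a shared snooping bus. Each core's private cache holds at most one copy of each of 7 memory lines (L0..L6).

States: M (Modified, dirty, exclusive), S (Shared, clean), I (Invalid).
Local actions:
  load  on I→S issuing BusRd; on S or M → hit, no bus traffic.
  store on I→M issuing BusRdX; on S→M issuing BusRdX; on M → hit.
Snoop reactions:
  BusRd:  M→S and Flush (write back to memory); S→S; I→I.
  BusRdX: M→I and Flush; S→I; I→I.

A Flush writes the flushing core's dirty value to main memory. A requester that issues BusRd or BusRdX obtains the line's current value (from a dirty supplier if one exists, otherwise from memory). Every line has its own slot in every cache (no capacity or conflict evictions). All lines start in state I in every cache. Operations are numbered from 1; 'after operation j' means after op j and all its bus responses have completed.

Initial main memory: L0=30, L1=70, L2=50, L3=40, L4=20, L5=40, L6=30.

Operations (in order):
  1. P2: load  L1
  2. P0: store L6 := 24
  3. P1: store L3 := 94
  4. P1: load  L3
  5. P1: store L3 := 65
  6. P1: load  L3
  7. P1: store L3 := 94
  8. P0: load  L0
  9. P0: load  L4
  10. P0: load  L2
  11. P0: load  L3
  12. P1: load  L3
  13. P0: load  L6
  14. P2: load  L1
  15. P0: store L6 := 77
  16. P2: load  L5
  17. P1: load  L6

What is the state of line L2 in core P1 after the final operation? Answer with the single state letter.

state = I

step 1: P2: load  L1  ⟶  IIS  (L1)  txn=BusRd  M[L1]=70
step 2: P0: store L6 := 24  ⟶  MII  (L6)  txn=BusRdX  M[L6]=30
step 3: P1: store L3 := 94  ⟶  IMI  (L3)  txn=BusRdX  M[L3]=40
step 4: P1: load  L3  ⟶  IMI  (L3)  txn=∅  M[L3]=40
step 5: P1: store L3 := 65  ⟶  IMI  (L3)  txn=∅  M[L3]=40
step 6: P1: load  L3  ⟶  IMI  (L3)  txn=∅  M[L3]=40
step 7: P1: store L3 := 94  ⟶  IMI  (L3)  txn=∅  M[L3]=40
step 8: P0: load  L0  ⟶  SII  (L0)  txn=BusRd  M[L0]=30
step 9: P0: load  L4  ⟶  SII  (L4)  txn=BusRd  M[L4]=20
step 10: P0: load  L2  ⟶  SII  (L2)  txn=BusRd  M[L2]=50
step 11: P0: load  L3  ⟶  SSI  (L3)  txn=BusRd+Flush  M[L3]=94
step 12: P1: load  L3  ⟶  SSI  (L3)  txn=∅  M[L3]=94
step 13: P0: load  L6  ⟶  MII  (L6)  txn=∅  M[L6]=30
step 14: P2: load  L1  ⟶  IIS  (L1)  txn=∅  M[L1]=70
step 15: P0: store L6 := 77  ⟶  MII  (L6)  txn=∅  M[L6]=30
step 16: P2: load  L5  ⟶  IIS  (L5)  txn=BusRd  M[L5]=40
step 17: P1: load  L6  ⟶  SSI  (L6)  txn=BusRd+Flush  M[L6]=77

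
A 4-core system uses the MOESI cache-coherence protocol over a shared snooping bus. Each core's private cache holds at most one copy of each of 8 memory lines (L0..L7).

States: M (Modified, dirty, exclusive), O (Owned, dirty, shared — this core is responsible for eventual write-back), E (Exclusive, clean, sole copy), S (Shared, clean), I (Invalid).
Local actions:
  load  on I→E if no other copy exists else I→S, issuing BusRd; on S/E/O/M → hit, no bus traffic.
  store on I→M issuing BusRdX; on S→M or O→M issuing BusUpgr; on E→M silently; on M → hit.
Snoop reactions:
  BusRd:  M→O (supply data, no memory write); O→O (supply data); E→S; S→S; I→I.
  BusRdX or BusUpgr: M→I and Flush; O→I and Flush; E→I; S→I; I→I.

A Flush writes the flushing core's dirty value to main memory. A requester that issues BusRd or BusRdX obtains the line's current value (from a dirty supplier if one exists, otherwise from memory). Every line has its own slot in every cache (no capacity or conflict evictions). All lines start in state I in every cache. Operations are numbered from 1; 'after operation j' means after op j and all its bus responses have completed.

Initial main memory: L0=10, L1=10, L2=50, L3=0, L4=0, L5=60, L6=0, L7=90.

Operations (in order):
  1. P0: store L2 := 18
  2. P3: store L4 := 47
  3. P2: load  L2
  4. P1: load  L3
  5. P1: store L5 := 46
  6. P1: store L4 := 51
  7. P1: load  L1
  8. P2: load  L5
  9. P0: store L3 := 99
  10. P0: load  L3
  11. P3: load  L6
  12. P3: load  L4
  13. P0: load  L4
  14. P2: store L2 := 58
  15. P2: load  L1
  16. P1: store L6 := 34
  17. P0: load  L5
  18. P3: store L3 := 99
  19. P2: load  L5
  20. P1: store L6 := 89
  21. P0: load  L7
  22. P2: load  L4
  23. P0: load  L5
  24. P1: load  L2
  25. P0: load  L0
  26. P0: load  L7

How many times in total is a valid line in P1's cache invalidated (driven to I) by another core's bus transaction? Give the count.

invalidations = 1

1. P0: store L2 := 18  bus=[BusRdX]  L2: P0=M P1=I P2=I P3=I  mem[L2]=50
2. P3: store L4 := 47  bus=[BusRdX]  L4: P0=I P1=I P2=I P3=M  mem[L4]=0
3. P2: load  L2  bus=[BusRd]  L2: P0=O P1=I P2=S P3=I  mem[L2]=50
4. P1: load  L3  bus=[BusRd]  L3: P0=I P1=E P2=I P3=I  mem[L3]=0
5. P1: store L5 := 46  bus=[BusRdX]  L5: P0=I P1=M P2=I P3=I  mem[L5]=60
6. P1: store L4 := 51  bus=[BusRdX,Flush]  L4: P0=I P1=M P2=I P3=I  mem[L4]=47
7. P1: load  L1  bus=[BusRd]  L1: P0=I P1=E P2=I P3=I  mem[L1]=10
8. P2: load  L5  bus=[BusRd]  L5: P0=I P1=O P2=S P3=I  mem[L5]=60
9. P0: store L3 := 99  bus=[BusRdX]  L3: P0=M P1=I P2=I P3=I  mem[L3]=0
10. P0: load  L3  bus=[-]  L3: P0=M P1=I P2=I P3=I  mem[L3]=0
11. P3: load  L6  bus=[BusRd]  L6: P0=I P1=I P2=I P3=E  mem[L6]=0
12. P3: load  L4  bus=[BusRd]  L4: P0=I P1=O P2=I P3=S  mem[L4]=47
13. P0: load  L4  bus=[BusRd]  L4: P0=S P1=O P2=I P3=S  mem[L4]=47
14. P2: store L2 := 58  bus=[BusUpgr,Flush]  L2: P0=I P1=I P2=M P3=I  mem[L2]=18
15. P2: load  L1  bus=[BusRd]  L1: P0=I P1=S P2=S P3=I  mem[L1]=10
16. P1: store L6 := 34  bus=[BusRdX]  L6: P0=I P1=M P2=I P3=I  mem[L6]=0
17. P0: load  L5  bus=[BusRd]  L5: P0=S P1=O P2=S P3=I  mem[L5]=60
18. P3: store L3 := 99  bus=[BusRdX,Flush]  L3: P0=I P1=I P2=I P3=M  mem[L3]=99
19. P2: load  L5  bus=[-]  L5: P0=S P1=O P2=S P3=I  mem[L5]=60
20. P1: store L6 := 89  bus=[-]  L6: P0=I P1=M P2=I P3=I  mem[L6]=0
21. P0: load  L7  bus=[BusRd]  L7: P0=E P1=I P2=I P3=I  mem[L7]=90
22. P2: load  L4  bus=[BusRd]  L4: P0=S P1=O P2=S P3=S  mem[L4]=47
23. P0: load  L5  bus=[-]  L5: P0=S P1=O P2=S P3=I  mem[L5]=60
24. P1: load  L2  bus=[BusRd]  L2: P0=I P1=S P2=O P3=I  mem[L2]=18
25. P0: load  L0  bus=[BusRd]  L0: P0=E P1=I P2=I P3=I  mem[L0]=10
26. P0: load  L7  bus=[-]  L7: P0=E P1=I P2=I P3=I  mem[L7]=90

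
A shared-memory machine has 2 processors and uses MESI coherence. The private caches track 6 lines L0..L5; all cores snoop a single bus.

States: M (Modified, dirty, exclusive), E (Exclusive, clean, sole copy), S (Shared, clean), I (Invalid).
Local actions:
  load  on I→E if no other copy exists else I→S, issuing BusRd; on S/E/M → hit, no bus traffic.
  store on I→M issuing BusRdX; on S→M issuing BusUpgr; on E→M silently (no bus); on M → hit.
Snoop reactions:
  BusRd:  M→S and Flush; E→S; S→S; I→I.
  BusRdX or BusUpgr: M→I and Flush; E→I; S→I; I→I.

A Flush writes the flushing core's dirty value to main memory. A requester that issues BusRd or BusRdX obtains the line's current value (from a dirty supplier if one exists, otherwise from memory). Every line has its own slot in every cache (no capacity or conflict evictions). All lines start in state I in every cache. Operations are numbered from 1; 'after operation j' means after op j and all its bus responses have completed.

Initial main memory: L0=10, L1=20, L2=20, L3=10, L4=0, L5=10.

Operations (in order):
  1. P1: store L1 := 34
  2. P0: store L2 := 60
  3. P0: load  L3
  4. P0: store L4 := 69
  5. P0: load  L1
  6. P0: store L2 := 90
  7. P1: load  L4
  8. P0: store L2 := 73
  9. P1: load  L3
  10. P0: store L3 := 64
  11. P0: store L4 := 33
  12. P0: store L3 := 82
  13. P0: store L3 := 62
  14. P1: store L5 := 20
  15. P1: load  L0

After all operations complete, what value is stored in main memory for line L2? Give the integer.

step 1: P1: store L1 := 34  ⟶  IM  (L1)  txn=BusRdX  M[L1]=20
step 2: P0: store L2 := 60  ⟶  MI  (L2)  txn=BusRdX  M[L2]=20
step 3: P0: load  L3  ⟶  EI  (L3)  txn=BusRd  M[L3]=10
step 4: P0: store L4 := 69  ⟶  MI  (L4)  txn=BusRdX  M[L4]=0
step 5: P0: load  L1  ⟶  SS  (L1)  txn=BusRd+Flush  M[L1]=34
step 6: P0: store L2 := 90  ⟶  MI  (L2)  txn=∅  M[L2]=20
step 7: P1: load  L4  ⟶  SS  (L4)  txn=BusRd+Flush  M[L4]=69
step 8: P0: store L2 := 73  ⟶  MI  (L2)  txn=∅  M[L2]=20
step 9: P1: load  L3  ⟶  SS  (L3)  txn=BusRd  M[L3]=10
step 10: P0: store L3 := 64  ⟶  MI  (L3)  txn=BusUpgr  M[L3]=10
step 11: P0: store L4 := 33  ⟶  MI  (L4)  txn=BusUpgr  M[L4]=69
step 12: P0: store L3 := 82  ⟶  MI  (L3)  txn=∅  M[L3]=10
step 13: P0: store L3 := 62  ⟶  MI  (L3)  txn=∅  M[L3]=10
step 14: P1: store L5 := 20  ⟶  IM  (L5)  txn=BusRdX  M[L5]=10
step 15: P1: load  L0  ⟶  IE  (L0)  txn=BusRd  M[L0]=10

memory[L2] = 20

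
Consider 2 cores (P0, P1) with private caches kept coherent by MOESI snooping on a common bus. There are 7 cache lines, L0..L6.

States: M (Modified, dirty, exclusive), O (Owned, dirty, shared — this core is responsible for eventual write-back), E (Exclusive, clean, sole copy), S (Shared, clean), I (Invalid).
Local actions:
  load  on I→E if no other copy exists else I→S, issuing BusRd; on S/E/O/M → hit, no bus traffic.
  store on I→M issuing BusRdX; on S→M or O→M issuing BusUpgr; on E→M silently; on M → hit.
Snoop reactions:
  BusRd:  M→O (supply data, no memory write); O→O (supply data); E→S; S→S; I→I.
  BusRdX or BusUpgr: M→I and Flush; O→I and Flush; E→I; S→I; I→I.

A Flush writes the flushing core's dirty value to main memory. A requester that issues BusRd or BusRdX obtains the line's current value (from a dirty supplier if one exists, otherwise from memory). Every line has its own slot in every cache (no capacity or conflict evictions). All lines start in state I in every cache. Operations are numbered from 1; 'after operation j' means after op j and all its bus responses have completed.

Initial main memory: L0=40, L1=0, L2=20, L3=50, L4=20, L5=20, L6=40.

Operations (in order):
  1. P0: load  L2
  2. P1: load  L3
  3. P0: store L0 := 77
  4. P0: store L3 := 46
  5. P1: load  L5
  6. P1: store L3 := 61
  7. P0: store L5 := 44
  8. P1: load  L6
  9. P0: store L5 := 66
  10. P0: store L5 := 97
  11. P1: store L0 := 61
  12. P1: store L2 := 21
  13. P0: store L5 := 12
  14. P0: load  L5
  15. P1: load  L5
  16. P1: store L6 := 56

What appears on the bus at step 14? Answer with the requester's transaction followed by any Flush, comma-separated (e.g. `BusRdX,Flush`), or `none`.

bus = none

  op1 P0: load  L2 → E/I on L2; bus BusRd; mem=20
  op2 P1: load  L3 → I/E on L3; bus BusRd; mem=50
  op3 P0: store L0 := 77 → M/I on L0; bus BusRdX; mem=40
  op4 P0: store L3 := 46 → M/I on L3; bus BusRdX; mem=50
  op5 P1: load  L5 → I/E on L5; bus BusRd; mem=20
  op6 P1: store L3 := 61 → I/M on L3; bus BusRdX Flush; mem=46
  op7 P0: store L5 := 44 → M/I on L5; bus BusRdX; mem=20
  op8 P1: load  L6 → I/E on L6; bus BusRd; mem=40
  op9 P0: store L5 := 66 → M/I on L5; bus (none); mem=20
  op10 P0: store L5 := 97 → M/I on L5; bus (none); mem=20
  op11 P1: store L0 := 61 → I/M on L0; bus BusRdX Flush; mem=77
  op12 P1: store L2 := 21 → I/M on L2; bus BusRdX; mem=20
  op13 P0: store L5 := 12 → M/I on L5; bus (none); mem=20
  op14 P0: load  L5 → M/I on L5; bus (none); mem=20
  op15 P1: load  L5 → O/S on L5; bus BusRd; mem=20
  op16 P1: store L6 := 56 → I/M on L6; bus (none); mem=40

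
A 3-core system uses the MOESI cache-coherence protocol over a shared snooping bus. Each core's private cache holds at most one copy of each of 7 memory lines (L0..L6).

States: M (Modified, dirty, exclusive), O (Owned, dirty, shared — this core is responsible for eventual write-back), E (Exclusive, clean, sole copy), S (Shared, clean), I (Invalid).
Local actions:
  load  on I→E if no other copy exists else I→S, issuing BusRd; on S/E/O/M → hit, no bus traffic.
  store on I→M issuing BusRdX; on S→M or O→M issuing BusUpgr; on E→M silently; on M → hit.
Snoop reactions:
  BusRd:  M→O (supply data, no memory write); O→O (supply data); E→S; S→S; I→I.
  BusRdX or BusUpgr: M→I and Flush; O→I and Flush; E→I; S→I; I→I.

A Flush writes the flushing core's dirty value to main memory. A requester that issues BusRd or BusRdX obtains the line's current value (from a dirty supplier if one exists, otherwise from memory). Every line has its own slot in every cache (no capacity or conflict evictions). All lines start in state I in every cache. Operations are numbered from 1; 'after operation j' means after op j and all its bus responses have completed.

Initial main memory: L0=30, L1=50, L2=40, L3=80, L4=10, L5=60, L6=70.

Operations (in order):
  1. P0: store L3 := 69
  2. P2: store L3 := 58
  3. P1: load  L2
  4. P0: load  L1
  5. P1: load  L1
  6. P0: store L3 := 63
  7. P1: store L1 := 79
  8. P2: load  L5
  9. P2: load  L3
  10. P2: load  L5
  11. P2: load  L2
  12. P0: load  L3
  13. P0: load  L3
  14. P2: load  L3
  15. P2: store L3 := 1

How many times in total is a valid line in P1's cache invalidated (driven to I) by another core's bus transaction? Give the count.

invalidations = 0

step 1: P0: store L3 := 69  ⟶  MII  (L3)  txn=BusRdX  M[L3]=80
step 2: P2: store L3 := 58  ⟶  IIM  (L3)  txn=BusRdX+Flush  M[L3]=69
step 3: P1: load  L2  ⟶  IEI  (L2)  txn=BusRd  M[L2]=40
step 4: P0: load  L1  ⟶  EII  (L1)  txn=BusRd  M[L1]=50
step 5: P1: load  L1  ⟶  SSI  (L1)  txn=BusRd  M[L1]=50
step 6: P0: store L3 := 63  ⟶  MII  (L3)  txn=BusRdX+Flush  M[L3]=58
step 7: P1: store L1 := 79  ⟶  IMI  (L1)  txn=BusUpgr  M[L1]=50
step 8: P2: load  L5  ⟶  IIE  (L5)  txn=BusRd  M[L5]=60
step 9: P2: load  L3  ⟶  OIS  (L3)  txn=BusRd  M[L3]=58
step 10: P2: load  L5  ⟶  IIE  (L5)  txn=∅  M[L5]=60
step 11: P2: load  L2  ⟶  ISS  (L2)  txn=BusRd  M[L2]=40
step 12: P0: load  L3  ⟶  OIS  (L3)  txn=∅  M[L3]=58
step 13: P0: load  L3  ⟶  OIS  (L3)  txn=∅  M[L3]=58
step 14: P2: load  L3  ⟶  OIS  (L3)  txn=∅  M[L3]=58
step 15: P2: store L3 := 1  ⟶  IIM  (L3)  txn=BusUpgr+Flush  M[L3]=63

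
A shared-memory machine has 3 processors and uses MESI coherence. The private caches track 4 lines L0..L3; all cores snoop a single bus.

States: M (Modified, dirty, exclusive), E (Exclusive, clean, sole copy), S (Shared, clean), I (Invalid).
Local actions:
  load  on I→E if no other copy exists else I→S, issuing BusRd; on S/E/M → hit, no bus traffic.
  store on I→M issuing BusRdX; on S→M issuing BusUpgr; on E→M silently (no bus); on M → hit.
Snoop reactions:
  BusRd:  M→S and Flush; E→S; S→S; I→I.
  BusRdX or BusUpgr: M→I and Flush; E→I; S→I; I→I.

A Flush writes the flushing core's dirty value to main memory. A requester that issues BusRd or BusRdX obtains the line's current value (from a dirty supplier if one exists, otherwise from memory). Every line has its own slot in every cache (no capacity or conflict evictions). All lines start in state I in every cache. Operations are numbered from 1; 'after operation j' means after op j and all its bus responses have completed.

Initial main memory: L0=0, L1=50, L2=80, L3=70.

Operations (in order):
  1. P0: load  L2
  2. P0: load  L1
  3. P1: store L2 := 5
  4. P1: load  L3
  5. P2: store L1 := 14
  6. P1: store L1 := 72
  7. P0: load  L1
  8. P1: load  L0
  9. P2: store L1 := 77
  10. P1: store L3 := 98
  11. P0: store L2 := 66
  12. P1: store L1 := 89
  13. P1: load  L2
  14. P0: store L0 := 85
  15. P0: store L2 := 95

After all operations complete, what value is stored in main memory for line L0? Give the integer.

1. P0: load  L2  bus=[BusRd]  L2: P0=E P1=I P2=I  mem[L2]=80
2. P0: load  L1  bus=[BusRd]  L1: P0=E P1=I P2=I  mem[L1]=50
3. P1: store L2 := 5  bus=[BusRdX]  L2: P0=I P1=M P2=I  mem[L2]=80
4. P1: load  L3  bus=[BusRd]  L3: P0=I P1=E P2=I  mem[L3]=70
5. P2: store L1 := 14  bus=[BusRdX]  L1: P0=I P1=I P2=M  mem[L1]=50
6. P1: store L1 := 72  bus=[BusRdX,Flush]  L1: P0=I P1=M P2=I  mem[L1]=14
7. P0: load  L1  bus=[BusRd,Flush]  L1: P0=S P1=S P2=I  mem[L1]=72
8. P1: load  L0  bus=[BusRd]  L0: P0=I P1=E P2=I  mem[L0]=0
9. P2: store L1 := 77  bus=[BusRdX]  L1: P0=I P1=I P2=M  mem[L1]=72
10. P1: store L3 := 98  bus=[-]  L3: P0=I P1=M P2=I  mem[L3]=70
11. P0: store L2 := 66  bus=[BusRdX,Flush]  L2: P0=M P1=I P2=I  mem[L2]=5
12. P1: store L1 := 89  bus=[BusRdX,Flush]  L1: P0=I P1=M P2=I  mem[L1]=77
13. P1: load  L2  bus=[BusRd,Flush]  L2: P0=S P1=S P2=I  mem[L2]=66
14. P0: store L0 := 85  bus=[BusRdX]  L0: P0=M P1=I P2=I  mem[L0]=0
15. P0: store L2 := 95  bus=[BusUpgr]  L2: P0=M P1=I P2=I  mem[L2]=66

memory[L0] = 0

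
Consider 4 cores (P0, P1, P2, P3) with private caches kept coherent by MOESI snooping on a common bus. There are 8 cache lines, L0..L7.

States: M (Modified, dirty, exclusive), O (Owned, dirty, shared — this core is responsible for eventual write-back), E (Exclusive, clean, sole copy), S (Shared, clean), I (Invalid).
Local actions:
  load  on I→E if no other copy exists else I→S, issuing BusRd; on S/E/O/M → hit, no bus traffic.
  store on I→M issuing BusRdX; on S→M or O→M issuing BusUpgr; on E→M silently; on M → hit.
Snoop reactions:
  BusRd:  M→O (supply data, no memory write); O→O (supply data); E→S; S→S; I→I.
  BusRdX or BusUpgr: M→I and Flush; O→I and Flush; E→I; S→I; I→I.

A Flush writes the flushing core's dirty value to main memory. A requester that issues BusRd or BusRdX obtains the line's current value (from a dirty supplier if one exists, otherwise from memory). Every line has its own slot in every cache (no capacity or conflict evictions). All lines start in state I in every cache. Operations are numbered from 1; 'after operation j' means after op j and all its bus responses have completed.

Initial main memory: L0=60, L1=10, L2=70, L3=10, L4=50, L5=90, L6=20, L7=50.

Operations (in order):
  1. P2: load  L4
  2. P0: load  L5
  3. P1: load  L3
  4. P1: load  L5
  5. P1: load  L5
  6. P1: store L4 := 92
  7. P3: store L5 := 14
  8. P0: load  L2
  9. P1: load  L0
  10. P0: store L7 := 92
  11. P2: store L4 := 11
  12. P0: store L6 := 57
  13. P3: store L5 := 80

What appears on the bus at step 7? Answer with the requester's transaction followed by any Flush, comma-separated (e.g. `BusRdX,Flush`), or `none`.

  op1 P2: load  L4 → I/I/E/I on L4; bus BusRd; mem=50
  op2 P0: load  L5 → E/I/I/I on L5; bus BusRd; mem=90
  op3 P1: load  L3 → I/E/I/I on L3; bus BusRd; mem=10
  op4 P1: load  L5 → S/S/I/I on L5; bus BusRd; mem=90
  op5 P1: load  L5 → S/S/I/I on L5; bus (none); mem=90
  op6 P1: store L4 := 92 → I/M/I/I on L4; bus BusRdX; mem=50
  op7 P3: store L5 := 14 → I/I/I/M on L5; bus BusRdX; mem=90
  op8 P0: load  L2 → E/I/I/I on L2; bus BusRd; mem=70
  op9 P1: load  L0 → I/E/I/I on L0; bus BusRd; mem=60
  op10 P0: store L7 := 92 → M/I/I/I on L7; bus BusRdX; mem=50
  op11 P2: store L4 := 11 → I/I/M/I on L4; bus BusRdX Flush; mem=92
  op12 P0: store L6 := 57 → M/I/I/I on L6; bus BusRdX; mem=20
  op13 P3: store L5 := 80 → I/I/I/M on L5; bus (none); mem=90

bus = BusRdX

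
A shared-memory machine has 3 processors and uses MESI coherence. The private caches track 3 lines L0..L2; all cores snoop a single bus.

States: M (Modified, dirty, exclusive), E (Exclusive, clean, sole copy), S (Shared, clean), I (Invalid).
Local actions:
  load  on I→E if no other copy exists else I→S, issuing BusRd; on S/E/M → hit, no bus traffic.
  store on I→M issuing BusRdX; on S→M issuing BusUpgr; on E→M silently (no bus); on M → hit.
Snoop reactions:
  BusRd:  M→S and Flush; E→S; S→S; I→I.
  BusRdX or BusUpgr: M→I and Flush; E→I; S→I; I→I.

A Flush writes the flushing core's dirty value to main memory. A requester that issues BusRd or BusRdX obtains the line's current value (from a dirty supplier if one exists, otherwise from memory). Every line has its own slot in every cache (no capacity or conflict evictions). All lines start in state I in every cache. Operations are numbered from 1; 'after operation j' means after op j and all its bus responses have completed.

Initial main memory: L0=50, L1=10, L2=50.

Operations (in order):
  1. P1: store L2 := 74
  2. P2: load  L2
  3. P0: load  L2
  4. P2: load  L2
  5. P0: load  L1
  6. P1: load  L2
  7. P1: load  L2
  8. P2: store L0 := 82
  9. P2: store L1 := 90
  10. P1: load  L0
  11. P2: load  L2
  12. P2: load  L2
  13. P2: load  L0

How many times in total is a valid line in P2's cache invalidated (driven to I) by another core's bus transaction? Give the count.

1. P1: store L2 := 74  bus=[BusRdX]  L2: P0=I P1=M P2=I  mem[L2]=50
2. P2: load  L2  bus=[BusRd,Flush]  L2: P0=I P1=S P2=S  mem[L2]=74
3. P0: load  L2  bus=[BusRd]  L2: P0=S P1=S P2=S  mem[L2]=74
4. P2: load  L2  bus=[-]  L2: P0=S P1=S P2=S  mem[L2]=74
5. P0: load  L1  bus=[BusRd]  L1: P0=E P1=I P2=I  mem[L1]=10
6. P1: load  L2  bus=[-]  L2: P0=S P1=S P2=S  mem[L2]=74
7. P1: load  L2  bus=[-]  L2: P0=S P1=S P2=S  mem[L2]=74
8. P2: store L0 := 82  bus=[BusRdX]  L0: P0=I P1=I P2=M  mem[L0]=50
9. P2: store L1 := 90  bus=[BusRdX]  L1: P0=I P1=I P2=M  mem[L1]=10
10. P1: load  L0  bus=[BusRd,Flush]  L0: P0=I P1=S P2=S  mem[L0]=82
11. P2: load  L2  bus=[-]  L2: P0=S P1=S P2=S  mem[L2]=74
12. P2: load  L2  bus=[-]  L2: P0=S P1=S P2=S  mem[L2]=74
13. P2: load  L0  bus=[-]  L0: P0=I P1=S P2=S  mem[L0]=82

invalidations = 0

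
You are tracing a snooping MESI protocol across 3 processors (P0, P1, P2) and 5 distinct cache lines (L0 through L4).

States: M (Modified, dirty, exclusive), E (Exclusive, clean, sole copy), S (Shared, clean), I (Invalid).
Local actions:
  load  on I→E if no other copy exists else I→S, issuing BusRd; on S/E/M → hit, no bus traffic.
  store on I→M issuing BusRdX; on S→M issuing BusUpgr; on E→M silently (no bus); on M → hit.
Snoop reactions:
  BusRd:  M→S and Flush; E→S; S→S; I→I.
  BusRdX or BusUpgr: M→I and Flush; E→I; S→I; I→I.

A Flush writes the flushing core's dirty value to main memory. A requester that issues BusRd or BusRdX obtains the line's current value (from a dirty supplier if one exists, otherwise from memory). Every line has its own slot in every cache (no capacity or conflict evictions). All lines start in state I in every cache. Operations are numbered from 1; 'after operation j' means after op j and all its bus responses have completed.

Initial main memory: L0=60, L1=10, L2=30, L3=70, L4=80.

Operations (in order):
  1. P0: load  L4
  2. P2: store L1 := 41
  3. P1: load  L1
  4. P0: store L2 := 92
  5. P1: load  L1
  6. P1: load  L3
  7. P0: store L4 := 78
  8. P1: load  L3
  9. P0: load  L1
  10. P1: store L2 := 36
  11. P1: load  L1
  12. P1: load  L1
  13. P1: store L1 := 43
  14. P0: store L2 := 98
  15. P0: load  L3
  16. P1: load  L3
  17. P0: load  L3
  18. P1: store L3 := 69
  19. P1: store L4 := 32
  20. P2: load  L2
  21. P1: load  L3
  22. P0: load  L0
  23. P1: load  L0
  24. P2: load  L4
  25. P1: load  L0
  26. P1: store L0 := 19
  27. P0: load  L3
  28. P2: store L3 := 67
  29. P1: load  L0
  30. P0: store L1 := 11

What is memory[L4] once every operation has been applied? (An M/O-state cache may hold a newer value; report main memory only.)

step 1: P0: load  L4  ⟶  EII  (L4)  txn=BusRd  M[L4]=80
step 2: P2: store L1 := 41  ⟶  IIM  (L1)  txn=BusRdX  M[L1]=10
step 3: P1: load  L1  ⟶  ISS  (L1)  txn=BusRd+Flush  M[L1]=41
step 4: P0: store L2 := 92  ⟶  MII  (L2)  txn=BusRdX  M[L2]=30
step 5: P1: load  L1  ⟶  ISS  (L1)  txn=∅  M[L1]=41
step 6: P1: load  L3  ⟶  IEI  (L3)  txn=BusRd  M[L3]=70
step 7: P0: store L4 := 78  ⟶  MII  (L4)  txn=∅  M[L4]=80
step 8: P1: load  L3  ⟶  IEI  (L3)  txn=∅  M[L3]=70
step 9: P0: load  L1  ⟶  SSS  (L1)  txn=BusRd  M[L1]=41
step 10: P1: store L2 := 36  ⟶  IMI  (L2)  txn=BusRdX+Flush  M[L2]=92
step 11: P1: load  L1  ⟶  SSS  (L1)  txn=∅  M[L1]=41
step 12: P1: load  L1  ⟶  SSS  (L1)  txn=∅  M[L1]=41
step 13: P1: store L1 := 43  ⟶  IMI  (L1)  txn=BusUpgr  M[L1]=41
step 14: P0: store L2 := 98  ⟶  MII  (L2)  txn=BusRdX+Flush  M[L2]=36
step 15: P0: load  L3  ⟶  SSI  (L3)  txn=BusRd  M[L3]=70
step 16: P1: load  L3  ⟶  SSI  (L3)  txn=∅  M[L3]=70
step 17: P0: load  L3  ⟶  SSI  (L3)  txn=∅  M[L3]=70
step 18: P1: store L3 := 69  ⟶  IMI  (L3)  txn=BusUpgr  M[L3]=70
step 19: P1: store L4 := 32  ⟶  IMI  (L4)  txn=BusRdX+Flush  M[L4]=78
step 20: P2: load  L2  ⟶  SIS  (L2)  txn=BusRd+Flush  M[L2]=98
step 21: P1: load  L3  ⟶  IMI  (L3)  txn=∅  M[L3]=70
step 22: P0: load  L0  ⟶  EII  (L0)  txn=BusRd  M[L0]=60
step 23: P1: load  L0  ⟶  SSI  (L0)  txn=BusRd  M[L0]=60
step 24: P2: load  L4  ⟶  ISS  (L4)  txn=BusRd+Flush  M[L4]=32
step 25: P1: load  L0  ⟶  SSI  (L0)  txn=∅  M[L0]=60
step 26: P1: store L0 := 19  ⟶  IMI  (L0)  txn=BusUpgr  M[L0]=60
step 27: P0: load  L3  ⟶  SSI  (L3)  txn=BusRd+Flush  M[L3]=69
step 28: P2: store L3 := 67  ⟶  IIM  (L3)  txn=BusRdX  M[L3]=69
step 29: P1: load  L0  ⟶  IMI  (L0)  txn=∅  M[L0]=60
step 30: P0: store L1 := 11  ⟶  MII  (L1)  txn=BusRdX+Flush  M[L1]=43

memory[L4] = 32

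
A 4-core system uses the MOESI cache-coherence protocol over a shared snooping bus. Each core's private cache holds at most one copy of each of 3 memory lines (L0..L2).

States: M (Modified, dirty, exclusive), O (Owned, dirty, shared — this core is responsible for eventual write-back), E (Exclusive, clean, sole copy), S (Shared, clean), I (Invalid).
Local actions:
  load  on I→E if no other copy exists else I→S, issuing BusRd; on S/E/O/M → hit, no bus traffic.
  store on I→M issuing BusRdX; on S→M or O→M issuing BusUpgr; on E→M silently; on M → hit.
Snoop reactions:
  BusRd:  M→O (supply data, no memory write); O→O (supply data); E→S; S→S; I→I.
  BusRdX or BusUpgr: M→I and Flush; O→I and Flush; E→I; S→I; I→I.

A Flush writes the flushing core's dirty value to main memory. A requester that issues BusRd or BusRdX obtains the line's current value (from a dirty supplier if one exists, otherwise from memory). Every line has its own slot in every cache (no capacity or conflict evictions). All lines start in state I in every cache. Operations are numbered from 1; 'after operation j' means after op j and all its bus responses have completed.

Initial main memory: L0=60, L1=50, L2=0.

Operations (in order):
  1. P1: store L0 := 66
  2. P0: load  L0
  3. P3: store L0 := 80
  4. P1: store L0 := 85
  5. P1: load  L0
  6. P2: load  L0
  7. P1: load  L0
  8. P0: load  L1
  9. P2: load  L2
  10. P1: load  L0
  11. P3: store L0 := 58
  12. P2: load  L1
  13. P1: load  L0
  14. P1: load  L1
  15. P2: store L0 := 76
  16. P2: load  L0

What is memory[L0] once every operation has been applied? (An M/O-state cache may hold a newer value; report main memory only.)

memory[L0] = 58

[1] P1: store L0 := 66 | P0:I, P1:M(66), P2:I, P3:I | bus: BusRdX
[2] P0: load  L0 | P0:S(66), P1:O(66), P2:I, P3:I | bus: BusRd
[3] P3: store L0 := 80 | P0:I, P1:I, P2:I, P3:M(80) | bus: BusRdX,Flush
[4] P1: store L0 := 85 | P0:I, P1:M(85), P2:I, P3:I | bus: BusRdX,Flush
[5] P1: load  L0 | P0:I, P1:M(85), P2:I, P3:I | bus: none
[6] P2: load  L0 | P0:I, P1:O(85), P2:S(85), P3:I | bus: BusRd
[7] P1: load  L0 | P0:I, P1:O(85), P2:S(85), P3:I | bus: none
[8] P0: load  L1 | P0:E(50), P1:I, P2:I, P3:I | bus: BusRd
[9] P2: load  L2 | P0:I, P1:I, P2:E(0), P3:I | bus: BusRd
[10] P1: load  L0 | P0:I, P1:O(85), P2:S(85), P3:I | bus: none
[11] P3: store L0 := 58 | P0:I, P1:I, P2:I, P3:M(58) | bus: BusRdX,Flush
[12] P2: load  L1 | P0:S(50), P1:I, P2:S(50), P3:I | bus: BusRd
[13] P1: load  L0 | P0:I, P1:S(58), P2:I, P3:O(58) | bus: BusRd
[14] P1: load  L1 | P0:S(50), P1:S(50), P2:S(50), P3:I | bus: BusRd
[15] P2: store L0 := 76 | P0:I, P1:I, P2:M(76), P3:I | bus: BusRdX,Flush
[16] P2: load  L0 | P0:I, P1:I, P2:M(76), P3:I | bus: none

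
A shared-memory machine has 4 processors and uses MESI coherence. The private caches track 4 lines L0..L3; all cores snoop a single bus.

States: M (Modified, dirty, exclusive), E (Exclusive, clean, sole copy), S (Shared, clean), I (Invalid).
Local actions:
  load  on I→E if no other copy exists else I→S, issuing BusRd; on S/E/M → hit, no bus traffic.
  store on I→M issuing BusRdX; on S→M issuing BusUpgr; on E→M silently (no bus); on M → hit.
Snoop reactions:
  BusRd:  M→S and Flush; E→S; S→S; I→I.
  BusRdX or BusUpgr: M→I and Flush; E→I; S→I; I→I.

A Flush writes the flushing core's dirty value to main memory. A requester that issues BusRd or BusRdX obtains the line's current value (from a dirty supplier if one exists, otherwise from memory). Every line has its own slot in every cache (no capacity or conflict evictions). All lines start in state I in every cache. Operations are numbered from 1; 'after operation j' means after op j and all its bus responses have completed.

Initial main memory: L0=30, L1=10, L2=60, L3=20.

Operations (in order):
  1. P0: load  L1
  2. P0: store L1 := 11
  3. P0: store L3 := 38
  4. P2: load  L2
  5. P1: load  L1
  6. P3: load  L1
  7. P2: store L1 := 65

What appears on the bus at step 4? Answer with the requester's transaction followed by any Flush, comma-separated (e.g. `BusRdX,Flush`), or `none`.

bus = BusRd

1. P0: load  L1  bus=[BusRd]  L1: P0=E P1=I P2=I P3=I  mem[L1]=10
2. P0: store L1 := 11  bus=[-]  L1: P0=M P1=I P2=I P3=I  mem[L1]=10
3. P0: store L3 := 38  bus=[BusRdX]  L3: P0=M P1=I P2=I P3=I  mem[L3]=20
4. P2: load  L2  bus=[BusRd]  L2: P0=I P1=I P2=E P3=I  mem[L2]=60
5. P1: load  L1  bus=[BusRd,Flush]  L1: P0=S P1=S P2=I P3=I  mem[L1]=11
6. P3: load  L1  bus=[BusRd]  L1: P0=S P1=S P2=I P3=S  mem[L1]=11
7. P2: store L1 := 65  bus=[BusRdX]  L1: P0=I P1=I P2=M P3=I  mem[L1]=11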